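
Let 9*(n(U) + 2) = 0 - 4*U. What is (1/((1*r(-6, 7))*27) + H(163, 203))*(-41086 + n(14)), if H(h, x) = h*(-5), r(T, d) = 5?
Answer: 40692156352/1215 ≈ 3.3491e+7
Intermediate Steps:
H(h, x) = -5*h
n(U) = -2 - 4*U/9 (n(U) = -2 + (0 - 4*U)/9 = -2 + (-4*U)/9 = -2 - 4*U/9)
(1/((1*r(-6, 7))*27) + H(163, 203))*(-41086 + n(14)) = (1/((1*5)*27) - 5*163)*(-41086 + (-2 - 4/9*14)) = (1/(5*27) - 815)*(-41086 + (-2 - 56/9)) = (1/135 - 815)*(-41086 - 74/9) = (1/135 - 815)*(-369848/9) = -110024/135*(-369848/9) = 40692156352/1215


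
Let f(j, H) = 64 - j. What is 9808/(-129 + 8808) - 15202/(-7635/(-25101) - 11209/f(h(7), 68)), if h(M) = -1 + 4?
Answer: 34128924089605/406309372491 ≈ 83.997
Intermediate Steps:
h(M) = 3
9808/(-129 + 8808) - 15202/(-7635/(-25101) - 11209/f(h(7), 68)) = 9808/(-129 + 8808) - 15202/(-7635/(-25101) - 11209/(64 - 1*3)) = 9808/8679 - 15202/(-7635*(-1/25101) - 11209/(64 - 3)) = 9808*(1/8679) - 15202/(2545/8367 - 11209/61) = 9808/8679 - 15202/(2545/8367 - 11209*1/61) = 9808/8679 - 15202/(2545/8367 - 11209/61) = 9808/8679 - 15202/(-93630458/510387) = 9808/8679 - 15202*(-510387/93630458) = 9808/8679 + 3879451587/46815229 = 34128924089605/406309372491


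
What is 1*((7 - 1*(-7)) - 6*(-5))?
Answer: 44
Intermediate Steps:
1*((7 - 1*(-7)) - 6*(-5)) = 1*((7 + 7) + 30) = 1*(14 + 30) = 1*44 = 44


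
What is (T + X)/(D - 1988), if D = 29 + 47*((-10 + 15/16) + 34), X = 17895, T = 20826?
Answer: -206512/4197 ≈ -49.205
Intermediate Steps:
D = 19217/16 (D = 29 + 47*((-10 + 15*(1/16)) + 34) = 29 + 47*((-10 + 15/16) + 34) = 29 + 47*(-145/16 + 34) = 29 + 47*(399/16) = 29 + 18753/16 = 19217/16 ≈ 1201.1)
(T + X)/(D - 1988) = (20826 + 17895)/(19217/16 - 1988) = 38721/(-12591/16) = 38721*(-16/12591) = -206512/4197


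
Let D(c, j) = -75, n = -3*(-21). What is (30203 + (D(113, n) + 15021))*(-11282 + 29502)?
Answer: 822614780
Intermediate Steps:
n = 63
(30203 + (D(113, n) + 15021))*(-11282 + 29502) = (30203 + (-75 + 15021))*(-11282 + 29502) = (30203 + 14946)*18220 = 45149*18220 = 822614780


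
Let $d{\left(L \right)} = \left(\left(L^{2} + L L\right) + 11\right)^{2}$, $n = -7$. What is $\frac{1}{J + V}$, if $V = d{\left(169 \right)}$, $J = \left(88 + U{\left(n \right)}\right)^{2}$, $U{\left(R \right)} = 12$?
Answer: $\frac{1}{3264189689} \approx 3.0635 \cdot 10^{-10}$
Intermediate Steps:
$d{\left(L \right)} = \left(11 + 2 L^{2}\right)^{2}$ ($d{\left(L \right)} = \left(\left(L^{2} + L^{2}\right) + 11\right)^{2} = \left(2 L^{2} + 11\right)^{2} = \left(11 + 2 L^{2}\right)^{2}$)
$J = 10000$ ($J = \left(88 + 12\right)^{2} = 100^{2} = 10000$)
$V = 3264179689$ ($V = \left(11 + 2 \cdot 169^{2}\right)^{2} = \left(11 + 2 \cdot 28561\right)^{2} = \left(11 + 57122\right)^{2} = 57133^{2} = 3264179689$)
$\frac{1}{J + V} = \frac{1}{10000 + 3264179689} = \frac{1}{3264189689}$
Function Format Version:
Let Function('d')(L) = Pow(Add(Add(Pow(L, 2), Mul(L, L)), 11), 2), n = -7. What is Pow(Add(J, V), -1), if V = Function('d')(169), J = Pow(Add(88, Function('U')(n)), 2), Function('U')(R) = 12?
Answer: Rational(1, 3264189689) ≈ 3.0635e-10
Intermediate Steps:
Function('d')(L) = Pow(Add(11, Mul(2, Pow(L, 2))), 2) (Function('d')(L) = Pow(Add(Add(Pow(L, 2), Pow(L, 2)), 11), 2) = Pow(Add(Mul(2, Pow(L, 2)), 11), 2) = Pow(Add(11, Mul(2, Pow(L, 2))), 2))
J = 10000 (J = Pow(Add(88, 12), 2) = Pow(100, 2) = 10000)
V = 3264179689 (V = Pow(Add(11, Mul(2, Pow(169, 2))), 2) = Pow(Add(11, Mul(2, 28561)), 2) = Pow(Add(11, 57122), 2) = Pow(57133, 2) = 3264179689)
Pow(Add(J, V), -1) = Pow(Add(10000, 3264179689), -1) = Pow(3264189689, -1) = Rational(1, 3264189689)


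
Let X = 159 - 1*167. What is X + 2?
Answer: -6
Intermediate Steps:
X = -8 (X = 159 - 167 = -8)
X + 2 = -8 + 2 = -6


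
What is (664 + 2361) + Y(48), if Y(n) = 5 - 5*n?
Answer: 2790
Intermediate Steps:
(664 + 2361) + Y(48) = (664 + 2361) + (5 - 5*48) = 3025 + (5 - 240) = 3025 - 235 = 2790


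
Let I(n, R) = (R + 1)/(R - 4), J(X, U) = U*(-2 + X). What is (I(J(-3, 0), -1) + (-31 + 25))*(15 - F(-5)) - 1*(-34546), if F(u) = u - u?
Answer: 34456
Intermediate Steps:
F(u) = 0
I(n, R) = (1 + R)/(-4 + R)
(I(J(-3, 0), -1) + (-31 + 25))*(15 - F(-5)) - 1*(-34546) = ((1 - 1)/(-4 - 1) + (-31 + 25))*(15 - 1*0) - 1*(-34546) = (0/(-5) - 6)*(15 + 0) + 34546 = (-⅕*0 - 6)*15 + 34546 = (0 - 6)*15 + 34546 = -6*15 + 34546 = -90 + 34546 = 34456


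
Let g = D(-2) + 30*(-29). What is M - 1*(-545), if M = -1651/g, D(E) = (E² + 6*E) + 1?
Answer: 479616/877 ≈ 546.88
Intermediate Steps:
D(E) = 1 + E² + 6*E
g = -877 (g = (1 + (-2)² + 6*(-2)) + 30*(-29) = (1 + 4 - 12) - 870 = -7 - 870 = -877)
M = 1651/877 (M = -1651/(-877) = -1651*(-1/877) = 1651/877 ≈ 1.8826)
M - 1*(-545) = 1651/877 - 1*(-545) = 1651/877 + 545 = 479616/877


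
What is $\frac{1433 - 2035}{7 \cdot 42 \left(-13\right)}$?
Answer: $\frac{43}{273} \approx 0.15751$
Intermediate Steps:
$\frac{1433 - 2035}{7 \cdot 42 \left(-13\right)} = - \frac{602}{294 \left(-13\right)} = - \frac{602}{-3822} = \left(-602\right) \left(- \frac{1}{3822}\right) = \frac{43}{273}$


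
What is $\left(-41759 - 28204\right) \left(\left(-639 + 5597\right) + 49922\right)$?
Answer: $-3839569440$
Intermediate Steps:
$\left(-41759 - 28204\right) \left(\left(-639 + 5597\right) + 49922\right) = - 69963 \left(4958 + 49922\right) = \left(-69963\right) 54880 = -3839569440$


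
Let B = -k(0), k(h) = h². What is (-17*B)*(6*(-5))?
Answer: 0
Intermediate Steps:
B = 0 (B = -1*0² = -1*0 = 0)
(-17*B)*(6*(-5)) = (-17*0)*(6*(-5)) = 0*(-30) = 0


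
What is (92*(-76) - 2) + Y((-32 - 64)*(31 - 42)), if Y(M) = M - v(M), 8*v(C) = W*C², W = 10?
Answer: -1399858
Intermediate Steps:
v(C) = 5*C²/4 (v(C) = (10*C²)/8 = 5*C²/4)
Y(M) = M - 5*M²/4
(92*(-76) - 2) + Y((-32 - 64)*(31 - 42)) = (92*(-76) - 2) + ((-32 - 64)*(31 - 42))*(4 - 5*(-32 - 64)*(31 - 42))/4 = (-6992 - 2) + (-96*(-11))*(4 - (-480)*(-11))/4 = -6994 + (¼)*1056*(4 - 5*1056) = -6994 + (¼)*1056*(4 - 5280) = -6994 + (¼)*1056*(-5276) = -6994 - 1392864 = -1399858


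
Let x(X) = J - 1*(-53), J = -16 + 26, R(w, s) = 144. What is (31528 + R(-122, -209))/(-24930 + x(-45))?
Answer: -31672/24867 ≈ -1.2737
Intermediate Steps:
J = 10
x(X) = 63 (x(X) = 10 - 1*(-53) = 10 + 53 = 63)
(31528 + R(-122, -209))/(-24930 + x(-45)) = (31528 + 144)/(-24930 + 63) = 31672/(-24867) = 31672*(-1/24867) = -31672/24867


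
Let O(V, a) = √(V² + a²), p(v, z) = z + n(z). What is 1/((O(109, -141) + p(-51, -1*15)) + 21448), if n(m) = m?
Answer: 10709/229349481 - √31762/458698962 ≈ 4.6304e-5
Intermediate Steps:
p(v, z) = 2*z (p(v, z) = z + z = 2*z)
1/((O(109, -141) + p(-51, -1*15)) + 21448) = 1/((√(109² + (-141)²) + 2*(-1*15)) + 21448) = 1/((√(11881 + 19881) + 2*(-15)) + 21448) = 1/((√31762 - 30) + 21448) = 1/((-30 + √31762) + 21448) = 1/(21418 + √31762)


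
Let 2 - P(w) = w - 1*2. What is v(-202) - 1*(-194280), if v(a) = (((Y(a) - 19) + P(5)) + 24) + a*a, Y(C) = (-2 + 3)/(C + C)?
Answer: 94975551/404 ≈ 2.3509e+5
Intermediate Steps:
Y(C) = 1/(2*C)
P(w) = 4 - w (P(w) = 2 - (w - 1*2) = 2 - (w - 2) = 2 - (-2 + w) = 2 + (2 - w) = 4 - w)
v(a) = 4 + a² + 1/(2*a) (v(a) = (((1/(2*a) - 19) + (4 - 1*5)) + 24) + a*a = (((-19 + 1/(2*a)) + (4 - 5)) + 24) + a² = (((-19 + 1/(2*a)) - 1) + 24) + a² = ((-20 + 1/(2*a)) + 24) + a² = (4 + 1/(2*a)) + a² = 4 + a² + 1/(2*a))
v(-202) - 1*(-194280) = (4 + (-202)² + (½)/(-202)) - 1*(-194280) = (4 + 40804 + (½)*(-1/202)) + 194280 = (4 + 40804 - 1/404) + 194280 = 16486431/404 + 194280 = 94975551/404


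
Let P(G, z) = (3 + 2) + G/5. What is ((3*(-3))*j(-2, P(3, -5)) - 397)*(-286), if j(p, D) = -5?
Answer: 100672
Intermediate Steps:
P(G, z) = 5 + G/5 (P(G, z) = 5 + G*(1/5) = 5 + G/5)
((3*(-3))*j(-2, P(3, -5)) - 397)*(-286) = ((3*(-3))*(-5) - 397)*(-286) = (-9*(-5) - 397)*(-286) = (45 - 397)*(-286) = -352*(-286) = 100672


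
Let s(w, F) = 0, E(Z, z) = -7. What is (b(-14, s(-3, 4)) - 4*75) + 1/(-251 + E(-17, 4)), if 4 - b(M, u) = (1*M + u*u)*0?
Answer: -76369/258 ≈ -296.00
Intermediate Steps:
b(M, u) = 4 (b(M, u) = 4 - (1*M + u*u)*0 = 4 - (M + u²)*0 = 4 - 1*0 = 4 + 0 = 4)
(b(-14, s(-3, 4)) - 4*75) + 1/(-251 + E(-17, 4)) = (4 - 4*75) + 1/(-251 - 7) = (4 - 300) + 1/(-258) = -296 - 1/258 = -76369/258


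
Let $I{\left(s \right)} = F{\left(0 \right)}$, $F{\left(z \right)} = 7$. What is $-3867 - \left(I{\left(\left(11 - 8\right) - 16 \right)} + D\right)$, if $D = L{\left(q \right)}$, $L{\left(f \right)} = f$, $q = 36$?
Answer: $-3910$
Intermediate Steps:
$I{\left(s \right)} = 7$
$D = 36$
$-3867 - \left(I{\left(\left(11 - 8\right) - 16 \right)} + D\right) = -3867 - \left(7 + 36\right) = -3867 - 43 = -3910$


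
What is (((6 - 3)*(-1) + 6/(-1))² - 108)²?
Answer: 729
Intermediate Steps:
(((6 - 3)*(-1) + 6/(-1))² - 108)² = ((3*(-1) + 6*(-1))² - 108)² = ((-3 - 6)² - 108)² = ((-9)² - 108)² = (81 - 108)² = (-27)² = 729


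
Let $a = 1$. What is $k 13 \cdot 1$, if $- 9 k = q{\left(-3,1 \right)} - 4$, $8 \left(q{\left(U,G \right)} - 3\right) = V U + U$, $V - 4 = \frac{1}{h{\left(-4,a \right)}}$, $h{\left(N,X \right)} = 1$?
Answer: $\frac{169}{36} \approx 4.6944$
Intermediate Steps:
$V = 5$ ($V = 4 + 1^{-1} = 4 + 1 = 5$)
$q{\left(U,G \right)} = 3 + \frac{3 U}{4}$ ($q{\left(U,G \right)} = 3 + \frac{5 U + U}{8} = 3 + \frac{6 U}{8} = 3 + \frac{3 U}{4}$)
$k = \frac{13}{36}$ ($k = - \frac{\left(3 + \frac{3}{4} \left(-3\right)\right) - 4}{9} = - \frac{\left(3 - \frac{9}{4}\right) - 4}{9} = - \frac{\frac{3}{4} - 4}{9} = \left(- \frac{1}{9}\right) \left(- \frac{13}{4}\right) = \frac{13}{36} \approx 0.36111$)
$k 13 \cdot 1 = \frac{13}{36} \cdot 13 \cdot 1 = \frac{169}{36} \cdot 1 = \frac{169}{36}$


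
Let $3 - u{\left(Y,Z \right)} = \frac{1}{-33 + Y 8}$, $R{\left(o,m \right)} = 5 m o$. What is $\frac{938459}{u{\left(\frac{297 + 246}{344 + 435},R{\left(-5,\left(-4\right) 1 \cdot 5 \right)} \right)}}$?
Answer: $\frac{20048299617}{64868} \approx 3.0906 \cdot 10^{5}$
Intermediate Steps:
$R{\left(o,m \right)} = 5 m o$
$u{\left(Y,Z \right)} = 3 - \frac{1}{-33 + 8 Y}$ ($u{\left(Y,Z \right)} = 3 - \frac{1}{-33 + Y 8} = 3 - \frac{1}{-33 + 8 Y}$)
$\frac{938459}{u{\left(\frac{297 + 246}{344 + 435},R{\left(-5,\left(-4\right) 1 \cdot 5 \right)} \right)}} = \frac{938459}{4 \frac{1}{-33 + 8 \frac{297 + 246}{344 + 435}} \left(-25 + 6 \frac{297 + 246}{344 + 435}\right)} = \frac{938459}{4 \frac{1}{-33 + 8 \cdot \frac{543}{779}} \left(-25 + 6 \cdot \frac{543}{779}\right)} = \frac{938459}{4 \frac{1}{-33 + \frac{4344}{779}} \left(-25 + \frac{3258}{779}\right)} = \frac{938459}{4 \frac{1}{- \frac{21363}{779}} \left(- \frac{16217}{779}\right)} = \frac{938459}{4 \left(- \frac{779}{21363}\right) \left(- \frac{16217}{779}\right)} = \frac{938459}{\frac{64868}{21363}} = 938459 \cdot \frac{21363}{64868} = \frac{20048299617}{64868}$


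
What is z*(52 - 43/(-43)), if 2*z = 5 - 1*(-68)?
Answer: 3869/2 ≈ 1934.5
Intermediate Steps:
z = 73/2 (z = (5 - 1*(-68))/2 = (5 + 68)/2 = (½)*73 = 73/2 ≈ 36.500)
z*(52 - 43/(-43)) = 73*(52 - 43/(-43))/2 = 73*(52 - 43*(-1/43))/2 = 73*(52 + 1)/2 = (73/2)*53 = 3869/2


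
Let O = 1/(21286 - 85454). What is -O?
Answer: 1/64168 ≈ 1.5584e-5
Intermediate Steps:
O = -1/64168 (O = 1/(-64168) = -1/64168 ≈ -1.5584e-5)
-O = -1*(-1/64168) = 1/64168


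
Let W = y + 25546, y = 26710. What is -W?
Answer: -52256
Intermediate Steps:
W = 52256 (W = 26710 + 25546 = 52256)
-W = -1*52256 = -52256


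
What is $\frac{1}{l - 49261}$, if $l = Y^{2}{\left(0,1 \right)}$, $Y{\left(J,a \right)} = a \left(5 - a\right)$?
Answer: $- \frac{1}{49245} \approx -2.0307 \cdot 10^{-5}$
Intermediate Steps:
$l = 16$ ($l = \left(1 \left(5 - 1\right)\right)^{2} = \left(1 \cdot 4\right)^{2} = 4^{2} = 16$)
$\frac{1}{l - 49261} = \frac{1}{16 - 49261} = \frac{1}{-49245} = - \frac{1}{49245}$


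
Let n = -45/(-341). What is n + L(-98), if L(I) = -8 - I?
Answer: 30735/341 ≈ 90.132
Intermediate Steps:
n = 45/341 (n = -1/341*(-45) = 45/341 ≈ 0.13196)
n + L(-98) = 45/341 + (-8 - 1*(-98)) = 45/341 + (-8 + 98) = 45/341 + 90 = 30735/341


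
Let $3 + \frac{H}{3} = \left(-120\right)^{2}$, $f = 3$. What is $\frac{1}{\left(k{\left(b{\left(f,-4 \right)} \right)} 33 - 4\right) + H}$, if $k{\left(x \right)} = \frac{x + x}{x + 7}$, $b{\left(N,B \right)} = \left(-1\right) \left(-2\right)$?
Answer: $\frac{3}{129605} \approx 2.3147 \cdot 10^{-5}$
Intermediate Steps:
$b{\left(N,B \right)} = 2$
$H = 43191$ ($H = -9 + 3 \left(-120\right)^{2} = -9 + 3 \cdot 14400 = -9 + 43200 = 43191$)
$k{\left(x \right)} = \frac{2 x}{7 + x}$
$\frac{1}{\left(k{\left(b{\left(f,-4 \right)} \right)} 33 - 4\right) + H} = \frac{1}{\left(2 \cdot 2 \frac{1}{7 + 2} \cdot 33 - 4\right) + 43191} = \frac{1}{\left(2 \cdot 2 \cdot \frac{1}{9} \cdot 33 - 4\right) + 43191} = \frac{1}{\left(\frac{4}{9} \cdot 33 - 4\right) + 43191} = \frac{1}{\left(\frac{44}{3} - 4\right) + 43191} = \frac{1}{\frac{32}{3} + 43191} = \frac{1}{\frac{129605}{3}} = \frac{3}{129605}$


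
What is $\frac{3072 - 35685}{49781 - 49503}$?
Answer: $- \frac{32613}{278} \approx -117.31$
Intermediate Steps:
$\frac{3072 - 35685}{49781 - 49503} = - \frac{32613}{278}$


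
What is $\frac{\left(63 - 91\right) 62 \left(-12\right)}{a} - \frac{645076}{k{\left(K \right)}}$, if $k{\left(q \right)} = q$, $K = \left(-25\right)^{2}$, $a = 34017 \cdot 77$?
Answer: $- \frac{80459064404}{77955625} \approx -1032.1$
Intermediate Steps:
$a = 2619309$
$K = 625$
$\frac{\left(63 - 91\right) 62 \left(-12\right)}{a} - \frac{645076}{k{\left(K \right)}} = \frac{\left(63 - 91\right) 62 \left(-12\right)}{2619309} - \frac{645076}{625} = \left(-28\right) 62 \left(-12\right) \frac{1}{2619309} - \frac{645076}{625} = \left(-1736\right) \left(-12\right) \frac{1}{2619309} - \frac{645076}{625} = 20832 \cdot \frac{1}{2619309} - \frac{645076}{625} = \frac{992}{124729} - \frac{645076}{625} = - \frac{80459064404}{77955625}$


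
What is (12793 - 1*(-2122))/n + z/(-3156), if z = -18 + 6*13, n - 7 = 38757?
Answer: 3728825/10194932 ≈ 0.36575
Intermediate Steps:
n = 38764 (n = 7 + 38757 = 38764)
z = 60 (z = -18 + 78 = 60)
(12793 - 1*(-2122))/n + z/(-3156) = (12793 - 1*(-2122))/38764 + 60/(-3156) = (12793 + 2122)*(1/38764) + 60*(-1/3156) = 14915*(1/38764) - 5/263 = 14915/38764 - 5/263 = 3728825/10194932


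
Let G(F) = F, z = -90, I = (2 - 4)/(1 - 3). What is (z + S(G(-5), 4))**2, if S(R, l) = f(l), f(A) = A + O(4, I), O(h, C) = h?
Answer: 6724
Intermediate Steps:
I = 1 (I = -2/(-2) = -2*(-1/2) = 1)
f(A) = 4 + A (f(A) = A + 4 = 4 + A)
S(R, l) = 4 + l
(z + S(G(-5), 4))**2 = (-90 + (4 + 4))**2 = (-90 + 8)**2 = (-82)**2 = 6724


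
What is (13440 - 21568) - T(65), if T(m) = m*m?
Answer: -12353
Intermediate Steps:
T(m) = m**2
(13440 - 21568) - T(65) = (13440 - 21568) - 1*65**2 = -8128 - 1*4225 = -8128 - 4225 = -12353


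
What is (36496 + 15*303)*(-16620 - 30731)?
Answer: -1943332391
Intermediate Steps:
(36496 + 15*303)*(-16620 - 30731) = (36496 + 4545)*(-47351) = 41041*(-47351) = -1943332391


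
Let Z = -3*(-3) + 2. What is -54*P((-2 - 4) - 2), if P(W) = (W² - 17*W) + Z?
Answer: -11394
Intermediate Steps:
Z = 11 (Z = 9 + 2 = 11)
P(W) = 11 + W² - 17*W (P(W) = (W² - 17*W) + 11 = 11 + W² - 17*W)
-54*P((-2 - 4) - 2) = -54*(11 + ((-2 - 4) - 2)² - 17*((-2 - 4) - 2)) = -54*(11 + (-6 - 2)² - 17*(-6 - 2)) = -54*(11 + (-8)² - 17*(-8)) = -54*(11 + 64 + 136) = -54*211 = -11394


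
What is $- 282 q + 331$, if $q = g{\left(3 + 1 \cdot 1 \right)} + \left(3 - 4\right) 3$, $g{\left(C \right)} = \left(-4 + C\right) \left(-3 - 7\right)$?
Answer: $1177$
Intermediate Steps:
$g{\left(C \right)} = 40 - 10 C$ ($g{\left(C \right)} = \left(-4 + C\right) \left(-10\right) = 40 - 10 C$)
$q = -3$ ($q = \left(40 - 10 \left(3 + 1 \cdot 1\right)\right) + \left(3 - 4\right) 3 = \left(40 - 10 \left(3 + 1\right)\right) - 3 = \left(40 - 40\right) - 3 = 0 - 3 = -3$)
$- 282 q + 331 = \left(-282\right) \left(-3\right) + 331 = 846 + 331 = 1177$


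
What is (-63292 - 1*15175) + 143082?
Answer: 64615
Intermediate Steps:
(-63292 - 1*15175) + 143082 = (-63292 - 15175) + 143082 = -78467 + 143082 = 64615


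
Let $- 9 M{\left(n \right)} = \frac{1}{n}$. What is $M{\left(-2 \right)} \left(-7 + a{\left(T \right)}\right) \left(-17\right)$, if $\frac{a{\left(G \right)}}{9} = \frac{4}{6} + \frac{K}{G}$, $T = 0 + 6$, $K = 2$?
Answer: $- \frac{17}{9} \approx -1.8889$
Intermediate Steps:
$M{\left(n \right)} = - \frac{1}{9 n}$
$T = 6$
$a{\left(G \right)} = 6 + \frac{18}{G}$ ($a{\left(G \right)} = 9 \left(\frac{4}{6} + \frac{2}{G}\right) = 9 \left(4 \cdot \frac{1}{6} + \frac{2}{G}\right) = 9 \left(\frac{2}{3} + \frac{2}{G}\right) = 6 + \frac{18}{G}$)
$M{\left(-2 \right)} \left(-7 + a{\left(T \right)}\right) \left(-17\right) = - \frac{1}{9 \left(-2\right)} \left(-7 + \left(6 + \frac{18}{6}\right)\right) \left(-17\right) = \left(- \frac{1}{9}\right) \left(- \frac{1}{2}\right) \left(-7 + \left(6 + 18 \cdot \frac{1}{6}\right)\right) \left(-17\right) = \frac{-7 + \left(6 + 3\right)}{18} \left(-17\right) = \frac{-7 + 9}{18} \left(-17\right) = \frac{1}{18} \cdot 2 \left(-17\right) = \frac{1}{9} \left(-17\right) = - \frac{17}{9}$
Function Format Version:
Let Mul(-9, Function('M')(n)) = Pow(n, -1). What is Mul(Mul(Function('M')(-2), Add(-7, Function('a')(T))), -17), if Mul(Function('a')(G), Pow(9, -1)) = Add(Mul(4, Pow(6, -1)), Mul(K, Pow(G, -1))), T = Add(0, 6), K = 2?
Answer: Rational(-17, 9) ≈ -1.8889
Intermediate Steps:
Function('M')(n) = Mul(Rational(-1, 9), Pow(n, -1))
T = 6
Function('a')(G) = Add(6, Mul(18, Pow(G, -1))) (Function('a')(G) = Mul(9, Add(Mul(4, Pow(6, -1)), Mul(2, Pow(G, -1)))) = Mul(9, Add(Mul(4, Rational(1, 6)), Mul(2, Pow(G, -1)))) = Mul(9, Add(Rational(2, 3), Mul(2, Pow(G, -1)))) = Add(6, Mul(18, Pow(G, -1))))
Mul(Mul(Function('M')(-2), Add(-7, Function('a')(T))), -17) = Mul(Mul(Mul(Rational(-1, 9), Pow(-2, -1)), Add(-7, Add(6, Mul(18, Pow(6, -1))))), -17) = Mul(Mul(Mul(Rational(-1, 9), Rational(-1, 2)), Add(-7, Add(6, Mul(18, Rational(1, 6))))), -17) = Mul(Mul(Rational(1, 18), Add(-7, Add(6, 3))), -17) = Mul(Mul(Rational(1, 18), Add(-7, 9)), -17) = Mul(Mul(Rational(1, 18), 2), -17) = Mul(Rational(1, 9), -17) = Rational(-17, 9)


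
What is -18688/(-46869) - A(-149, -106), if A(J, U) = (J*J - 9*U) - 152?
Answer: -1078108919/46869 ≈ -23003.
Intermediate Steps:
A(J, U) = -152 + J**2 - 9*U (A(J, U) = (J**2 - 9*U) - 152 = -152 + J**2 - 9*U)
-18688/(-46869) - A(-149, -106) = -18688/(-46869) - (-152 + (-149)**2 - 9*(-106)) = -18688*(-1/46869) - (-152 + 22201 + 954) = 18688/46869 - 1*23003 = 18688/46869 - 23003 = -1078108919/46869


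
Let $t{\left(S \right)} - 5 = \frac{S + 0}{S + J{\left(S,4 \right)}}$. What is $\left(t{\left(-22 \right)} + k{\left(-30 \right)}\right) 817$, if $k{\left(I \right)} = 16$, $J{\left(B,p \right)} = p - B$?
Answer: $\frac{25327}{2} \approx 12664.0$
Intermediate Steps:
$t{\left(S \right)} = 5 + \frac{S}{4}$ ($t{\left(S \right)} = 5 + \frac{S + 0}{S - \left(-4 + S\right)} = 5 + \frac{S}{4}$)
$\left(t{\left(-22 \right)} + k{\left(-30 \right)}\right) 817 = \left(\left(5 + \frac{1}{4} \left(-22\right)\right) + 16\right) 817 = \left(\left(5 - \frac{11}{2}\right) + 16\right) 817 = \left(- \frac{1}{2} + 16\right) 817 = \frac{31}{2} \cdot 817 = \frac{25327}{2}$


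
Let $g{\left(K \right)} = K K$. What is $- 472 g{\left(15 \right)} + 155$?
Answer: $-106045$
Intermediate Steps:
$g{\left(K \right)} = K^{2}$
$- 472 g{\left(15 \right)} + 155 = - 472 \cdot 15^{2} + 155 = \left(-472\right) 225 + 155 = -106200 + 155 = -106045$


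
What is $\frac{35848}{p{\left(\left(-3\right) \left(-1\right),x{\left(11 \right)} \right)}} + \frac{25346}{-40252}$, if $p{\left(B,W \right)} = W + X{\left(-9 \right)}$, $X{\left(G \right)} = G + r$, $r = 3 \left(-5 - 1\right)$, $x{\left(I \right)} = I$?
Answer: $- \frac{777672}{347} \approx -2241.1$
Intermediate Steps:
$r = -18$ ($r = 3 \left(-6\right) = -18$)
$X{\left(G \right)} = -18 + G$ ($X{\left(G \right)} = G - 18 = -18 + G$)
$p{\left(B,W \right)} = -27 + W$ ($p{\left(B,W \right)} = W - 27 = -27 + W$)
$\frac{35848}{p{\left(\left(-3\right) \left(-1\right),x{\left(11 \right)} \right)}} + \frac{25346}{-40252} = \frac{35848}{-27 + 11} + \frac{25346}{-40252} = \frac{35848}{-16} + 25346 \left(- \frac{1}{40252}\right) = 35848 \left(- \frac{1}{16}\right) - \frac{437}{694} = - \frac{4481}{2} - \frac{437}{694} = - \frac{777672}{347}$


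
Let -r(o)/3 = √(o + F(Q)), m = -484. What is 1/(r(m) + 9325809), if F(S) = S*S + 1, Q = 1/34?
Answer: 1197848356/11170904979578351 + 34*I*√558347/33512714938735053 ≈ 1.0723e-7 + 7.5809e-13*I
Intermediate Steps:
Q = 1/34 ≈ 0.029412
F(S) = 1 + S² (F(S) = S² + 1 = 1 + S²)
r(o) = -3*√(1157/1156 + o) (r(o) = -3*√(o + (1 + (1/34)²)) = -3*√(o + (1 + 1/1156)) = -3*√(o + 1157/1156) = -3*√(1157/1156 + o))
1/(r(m) + 9325809) = 1/(-3*√(1157 + 1156*(-484))/34 + 9325809) = 1/(-3*√(1157 - 559504)/34 + 9325809) = 1/(-3*I*√558347/34 + 9325809) = 1/(9325809 - 3*I*√558347/34)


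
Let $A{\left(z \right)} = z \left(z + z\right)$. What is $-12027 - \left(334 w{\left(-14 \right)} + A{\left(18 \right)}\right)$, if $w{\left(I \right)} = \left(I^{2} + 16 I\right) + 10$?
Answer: $-6663$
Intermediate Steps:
$A{\left(z \right)} = 2 z^{2}$ ($A{\left(z \right)} = z 2 z = 2 z^{2}$)
$w{\left(I \right)} = 10 + I^{2} + 16 I$
$-12027 - \left(334 w{\left(-14 \right)} + A{\left(18 \right)}\right) = -12027 - \left(334 \left(10 + \left(-14\right)^{2} + 16 \left(-14\right)\right) + 2 \cdot 18^{2}\right) = -12027 - \left(334 \left(10 + 196 - 224\right) + 2 \cdot 324\right) = -12027 - \left(334 \left(-18\right) + 648\right) = -12027 - \left(-6012 + 648\right) = -12027 - -5364 = -12027 + 5364 = -6663$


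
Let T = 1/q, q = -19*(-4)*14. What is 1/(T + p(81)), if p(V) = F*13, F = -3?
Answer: -1064/41495 ≈ -0.025642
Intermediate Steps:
q = 1064 (q = 76*14 = 1064)
p(V) = -39 (p(V) = -3*13 = -39)
T = 1/1064 ≈ 0.00093985
1/(T + p(81)) = 1/(1/1064 - 39) = 1/(-41495/1064) = -1064/41495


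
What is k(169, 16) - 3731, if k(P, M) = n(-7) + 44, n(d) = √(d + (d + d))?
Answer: -3687 + I*√21 ≈ -3687.0 + 4.5826*I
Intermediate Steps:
n(d) = √3*√d (n(d) = √(d + 2*d) = √(3*d) = √3*√d)
k(P, M) = 44 + I*√21 (k(P, M) = √3*√(-7) + 44 = √3*(I*√7) + 44 = I*√21 + 44 = 44 + I*√21)
k(169, 16) - 3731 = (44 + I*√21) - 3731 = -3687 + I*√21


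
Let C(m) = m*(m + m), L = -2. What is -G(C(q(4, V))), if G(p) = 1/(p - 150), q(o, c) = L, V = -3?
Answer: 1/142 ≈ 0.0070423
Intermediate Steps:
q(o, c) = -2
C(m) = 2*m² (C(m) = m*(2*m) = 2*m²)
G(p) = 1/(-150 + p)
-G(C(q(4, V))) = -1/(-150 + 2*(-2)²) = -1/(-150 + 2*4) = -1/(-150 + 8) = -1/(-142) = -1*(-1/142) = 1/142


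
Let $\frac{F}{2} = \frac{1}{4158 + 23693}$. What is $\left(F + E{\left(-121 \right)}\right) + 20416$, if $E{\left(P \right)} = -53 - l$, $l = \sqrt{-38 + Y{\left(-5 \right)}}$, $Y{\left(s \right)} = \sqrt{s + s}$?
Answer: $\frac{567129915}{27851} - \sqrt{-38 + i \sqrt{10}} \approx 20363.0 - 6.1697 i$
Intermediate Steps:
$Y{\left(s \right)} = \sqrt{2} \sqrt{s}$ ($Y{\left(s \right)} = \sqrt{2 s} = \sqrt{2} \sqrt{s}$)
$l = \sqrt{-38 + i \sqrt{10}}$ ($l = \sqrt{-38 + \sqrt{2} \sqrt{-5}} = \sqrt{-38 + \sqrt{2} i \sqrt{5}} = \sqrt{-38 + i \sqrt{10}} \approx 0.25627 + 6.1697 i$)
$F = \frac{2}{27851}$ ($F = \frac{2}{4158 + 23693} = \frac{2}{27851} \approx 7.1811 \cdot 10^{-5}$)
$E{\left(P \right)} = -53 - \sqrt{-38 + i \sqrt{10}}$
$\left(F + E{\left(-121 \right)}\right) + 20416 = \left(\frac{2}{27851} - \left(53 + \sqrt{-38 + i \sqrt{10}}\right)\right) + 20416 = \left(- \frac{1476101}{27851} - \sqrt{-38 + i \sqrt{10}}\right) + 20416 = \frac{567129915}{27851} - \sqrt{-38 + i \sqrt{10}}$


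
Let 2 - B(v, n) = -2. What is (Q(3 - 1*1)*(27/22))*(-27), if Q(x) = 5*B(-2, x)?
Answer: -7290/11 ≈ -662.73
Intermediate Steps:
B(v, n) = 4 (B(v, n) = 2 - 1*(-2) = 2 + 2 = 4)
Q(x) = 20 (Q(x) = 5*4 = 20)
(Q(3 - 1*1)*(27/22))*(-27) = (20*(27/22))*(-27) = (270/11)*(-27) = -7290/11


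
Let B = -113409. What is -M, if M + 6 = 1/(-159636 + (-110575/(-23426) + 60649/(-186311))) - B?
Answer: -79009635934998252749/696715571363745 ≈ -1.1340e+5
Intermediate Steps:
M = 79009635934998252749/696715571363745 (M = -6 + (1/(-159636 + (-110575/(-23426) + 60649/(-186311))) - 1*(-113409)) = -6 + (1/(-159636 + (-110575*(-1/23426) + 60649*(-1/186311))) + 113409) = -6 + (1/(-159636 + (110575/23426 - 60649/186311)) + 113409) = -6 + (1/(-159636 + 19180575351/4364521486) + 113409) = -6 + (1/(-696715571363745/4364521486) + 113409) = -6 + (-4364521486/696715571363745 + 113409) = -6 + 79013816228426435219/696715571363745 = 79009635934998252749/696715571363745 ≈ 1.1340e+5)
-M = -1*79009635934998252749/696715571363745 = -79009635934998252749/696715571363745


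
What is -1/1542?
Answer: -1/1542 ≈ -0.00064851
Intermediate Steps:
-1/1542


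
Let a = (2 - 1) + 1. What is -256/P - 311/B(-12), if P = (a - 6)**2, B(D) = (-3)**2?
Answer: -455/9 ≈ -50.556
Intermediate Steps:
B(D) = 9
a = 2 (a = 1 + 1 = 2)
P = 16 (P = (2 - 6)**2 = (-4)**2 = 16)
-256/P - 311/B(-12) = -256/16 - 311/9 = -256*1/16 - 311*1/9 = -16 - 311/9 = -455/9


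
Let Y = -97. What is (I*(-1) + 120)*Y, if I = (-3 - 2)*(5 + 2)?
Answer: -15035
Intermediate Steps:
I = -35 (I = -5*7 = -35)
(I*(-1) + 120)*Y = (-35*(-1) + 120)*(-97) = (35 + 120)*(-97) = 155*(-97) = -15035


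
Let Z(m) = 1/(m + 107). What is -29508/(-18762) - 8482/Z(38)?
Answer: -3845861112/3127 ≈ -1.2299e+6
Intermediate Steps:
Z(m) = 1/(107 + m)
-29508/(-18762) - 8482/Z(38) = -29508/(-18762) - 8482/(1/(107 + 38)) = -29508*(-1/18762) - 8482/(1/145) = 4918/3127 - 8482/1/145 = 4918/3127 - 8482*145 = 4918/3127 - 1229890 = -3845861112/3127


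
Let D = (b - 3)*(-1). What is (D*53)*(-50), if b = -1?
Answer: -10600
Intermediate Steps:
D = 4 (D = (-1 - 3)*(-1) = -4*(-1) = 4)
(D*53)*(-50) = (4*53)*(-50) = 212*(-50) = -10600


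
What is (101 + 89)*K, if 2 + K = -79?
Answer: -15390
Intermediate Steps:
K = -81 (K = -2 - 79 = -81)
(101 + 89)*K = (101 + 89)*(-81) = 190*(-81) = -15390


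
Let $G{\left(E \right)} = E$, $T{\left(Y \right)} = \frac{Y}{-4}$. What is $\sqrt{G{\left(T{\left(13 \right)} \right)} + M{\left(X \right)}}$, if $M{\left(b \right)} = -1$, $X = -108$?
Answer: $\frac{i \sqrt{17}}{2} \approx 2.0616 i$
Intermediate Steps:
$T{\left(Y \right)} = - \frac{Y}{4}$ ($T{\left(Y \right)} = Y \left(- \frac{1}{4}\right) = - \frac{Y}{4}$)
$\sqrt{G{\left(T{\left(13 \right)} \right)} + M{\left(X \right)}} = \sqrt{\left(- \frac{1}{4}\right) 13 - 1} = \sqrt{- \frac{13}{4} - 1} = \sqrt{- \frac{17}{4}} = \frac{i \sqrt{17}}{2}$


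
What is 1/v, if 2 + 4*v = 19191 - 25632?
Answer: -4/6443 ≈ -0.00062083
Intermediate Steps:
v = -6443/4 (v = -½ + (19191 - 25632)/4 = -½ + (¼)*(-6441) = -½ - 6441/4 = -6443/4 ≈ -1610.8)
1/v = 1/(-6443/4) = -4/6443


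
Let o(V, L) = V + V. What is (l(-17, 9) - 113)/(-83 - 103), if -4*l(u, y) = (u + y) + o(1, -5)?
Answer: 223/372 ≈ 0.59946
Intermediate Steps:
o(V, L) = 2*V
l(u, y) = -1/2 - u/4 - y/4 (l(u, y) = -((u + y) + 2*1)/4 = -((u + y) + 2)/4 = -(2 + u + y)/4 = -1/2 - u/4 - y/4)
(l(-17, 9) - 113)/(-83 - 103) = ((-1/2 - 1/4*(-17) - 1/4*9) - 113)/(-83 - 103) = ((-1/2 + 17/4 - 9/4) - 113)/(-186) = (3/2 - 113)*(-1/186) = -223/2*(-1/186) = 223/372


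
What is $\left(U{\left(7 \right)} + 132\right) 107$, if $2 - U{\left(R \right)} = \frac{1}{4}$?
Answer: $\frac{57245}{4} \approx 14311.0$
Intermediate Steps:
$U{\left(R \right)} = \frac{7}{4}$ ($U{\left(R \right)} = 2 - \frac{1}{4} = \frac{7}{4}$)
$\left(U{\left(7 \right)} + 132\right) 107 = \left(\frac{7}{4} + 132\right) 107 = \frac{535}{4} \cdot 107 = \frac{57245}{4}$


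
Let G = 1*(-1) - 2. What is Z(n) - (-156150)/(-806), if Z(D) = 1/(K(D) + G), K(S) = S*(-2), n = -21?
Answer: -234194/1209 ≈ -193.71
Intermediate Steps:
K(S) = -2*S
G = -3 (G = -1 - 2 = -3)
Z(D) = 1/(-3 - 2*D) (Z(D) = 1/(-2*D - 3) = 1/(-3 - 2*D))
Z(n) - (-156150)/(-806) = -1/(3 + 2*(-21)) - (-156150)/(-806) = -1/(3 - 42) - (-156150)*(-1)/806 = -1/(-39) - 347*225/403 = -1*(-1/39) - 78075/403 = 1/39 - 78075/403 = -234194/1209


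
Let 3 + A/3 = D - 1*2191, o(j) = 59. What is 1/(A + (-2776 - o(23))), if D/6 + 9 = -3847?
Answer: -1/78825 ≈ -1.2686e-5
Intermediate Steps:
D = -23136 (D = -54 + 6*(-3847) = -54 - 23082 = -23136)
A = -75990 (A = -9 + 3*(-23136 - 1*2191) = -9 + 3*(-23136 - 2191) = -9 + 3*(-25327) = -9 - 75981 = -75990)
1/(A + (-2776 - o(23))) = 1/(-75990 + (-2776 - 1*59)) = 1/(-75990 + (-2776 - 59)) = 1/(-75990 - 2835) = 1/(-78825) = -1/78825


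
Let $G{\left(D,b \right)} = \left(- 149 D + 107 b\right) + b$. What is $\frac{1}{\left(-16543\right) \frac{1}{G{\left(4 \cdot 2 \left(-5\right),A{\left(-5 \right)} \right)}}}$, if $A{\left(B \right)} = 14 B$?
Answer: $\frac{1600}{16543} \approx 0.096718$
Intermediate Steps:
$G{\left(D,b \right)} = - 149 D + 108 b$
$\frac{1}{\left(-16543\right) \frac{1}{G{\left(4 \cdot 2 \left(-5\right),A{\left(-5 \right)} \right)}}} = \frac{1}{\left(-16543\right) \frac{1}{- 149 \cdot 4 \cdot 2 \left(-5\right) + 108 \cdot 14 \left(-5\right)}} = \frac{1}{\left(-16543\right) \frac{1}{- 149 \cdot 8 \left(-5\right) + 108 \left(-70\right)}} = \frac{1}{\left(-16543\right) \frac{1}{\left(-149\right) \left(-40\right) - 7560}} = \frac{1}{\left(-16543\right) \frac{1}{5960 - 7560}} = \frac{1}{\left(-16543\right) \frac{1}{-1600}} = \frac{1}{\left(-16543\right) \left(- \frac{1}{1600}\right)} = \frac{1}{\frac{16543}{1600}} = \frac{1600}{16543}$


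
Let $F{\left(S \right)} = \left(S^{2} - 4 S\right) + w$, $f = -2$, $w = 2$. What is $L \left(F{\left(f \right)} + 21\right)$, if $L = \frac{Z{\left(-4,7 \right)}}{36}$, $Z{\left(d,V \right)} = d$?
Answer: $- \frac{35}{9} \approx -3.8889$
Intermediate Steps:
$L = - \frac{1}{9}$ ($L = - \frac{4}{36} = \left(-4\right) \frac{1}{36} = - \frac{1}{9} \approx -0.11111$)
$F{\left(S \right)} = 2 + S^{2} - 4 S$ ($F{\left(S \right)} = \left(S^{2} - 4 S\right) + 2 = 2 + S^{2} - 4 S$)
$L \left(F{\left(f \right)} + 21\right) = - \frac{\left(2 + \left(-2\right)^{2} - -8\right) + 21}{9} = - \frac{\left(2 + 4 + 8\right) + 21}{9} = - \frac{14 + 21}{9} = \left(- \frac{1}{9}\right) 35 = - \frac{35}{9}$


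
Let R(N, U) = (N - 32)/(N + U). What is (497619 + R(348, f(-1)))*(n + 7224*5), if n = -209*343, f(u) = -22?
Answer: -2884912460185/163 ≈ -1.7699e+10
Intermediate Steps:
R(N, U) = (-32 + N)/(N + U)
n = -71687
(497619 + R(348, f(-1)))*(n + 7224*5) = (497619 + (-32 + 348)/(348 - 22))*(-71687 + 7224*5) = (497619 + 316/326)*(-71687 + 36120) = (497619 + (1/326)*316)*(-35567) = (497619 + 158/163)*(-35567) = (81112055/163)*(-35567) = -2884912460185/163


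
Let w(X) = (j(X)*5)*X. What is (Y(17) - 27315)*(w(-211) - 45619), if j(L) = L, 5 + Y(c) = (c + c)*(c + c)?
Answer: -4630661704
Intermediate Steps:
Y(c) = -5 + 4*c² (Y(c) = -5 + (c + c)*(c + c) = -5 + (2*c)*(2*c) = -5 + 4*c²)
w(X) = 5*X² (w(X) = (X*5)*X = (5*X)*X = 5*X²)
(Y(17) - 27315)*(w(-211) - 45619) = ((-5 + 4*17²) - 27315)*(5*(-211)² - 45619) = ((-5 + 4*289) - 27315)*(5*44521 - 45619) = ((-5 + 1156) - 27315)*(222605 - 45619) = (1151 - 27315)*176986 = -26164*176986 = -4630661704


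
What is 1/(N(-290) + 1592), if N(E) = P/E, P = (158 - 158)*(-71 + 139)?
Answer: 1/1592 ≈ 0.00062814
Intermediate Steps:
P = 0 (P = 0*68 = 0)
N(E) = 0 (N(E) = 0/E = 0)
1/(N(-290) + 1592) = 1/(0 + 1592) = 1/1592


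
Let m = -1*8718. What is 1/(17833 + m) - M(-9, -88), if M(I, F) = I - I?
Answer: 1/9115 ≈ 0.00010971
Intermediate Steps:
m = -8718
M(I, F) = 0
1/(17833 + m) - M(-9, -88) = 1/(17833 - 8718) - 1*0 = 1/9115 + 0 = 1/9115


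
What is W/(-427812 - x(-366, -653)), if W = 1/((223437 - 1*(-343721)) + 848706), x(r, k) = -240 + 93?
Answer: -1/605515477560 ≈ -1.6515e-12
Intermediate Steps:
x(r, k) = -147
W = 1/1415864 (W = 1/((223437 + 343721) + 848706) = 1/(567158 + 848706) = 1/1415864 ≈ 7.0628e-7)
W/(-427812 - x(-366, -653)) = 1/(1415864*(-427812 - 1*(-147))) = 1/(1415864*(-427812 + 147)) = (1/1415864)/(-427665) = (1/1415864)*(-1/427665) = -1/605515477560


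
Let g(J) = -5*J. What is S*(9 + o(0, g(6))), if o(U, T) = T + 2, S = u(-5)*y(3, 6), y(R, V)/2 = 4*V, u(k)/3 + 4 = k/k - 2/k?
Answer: 35568/5 ≈ 7113.6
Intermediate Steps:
u(k) = -9 - 6/k (u(k) = -12 + 3*(k/k - 2/k) = -12 + 3*(1 - 2/k) = -12 + (3 - 6/k) = -9 - 6/k)
y(R, V) = 8*V (y(R, V) = 2*(4*V) = 8*V)
S = -1872/5 (S = (-9 - 6/(-5))*(8*6) = (-9 - 6*(-⅕))*48 = (-9 + 6/5)*48 = -39/5*48 = -1872/5 ≈ -374.40)
o(U, T) = 2 + T
S*(9 + o(0, g(6))) = -1872*(9 + (2 - 5*6))/5 = -1872*(9 + (2 - 30))/5 = -1872*(9 - 28)/5 = -1872/5*(-19) = 35568/5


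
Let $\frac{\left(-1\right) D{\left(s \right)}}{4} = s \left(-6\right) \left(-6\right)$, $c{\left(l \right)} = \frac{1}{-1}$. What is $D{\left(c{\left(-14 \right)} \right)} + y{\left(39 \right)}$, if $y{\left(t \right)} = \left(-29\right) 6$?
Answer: $-30$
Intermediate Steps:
$c{\left(l \right)} = -1$
$D{\left(s \right)} = - 144 s$ ($D{\left(s \right)} = - 4 s \left(-6\right) \left(-6\right) = - 4 - 6 s \left(-6\right) = - 4 \cdot 36 s = - 144 s$)
$y{\left(t \right)} = -174$
$D{\left(c{\left(-14 \right)} \right)} + y{\left(39 \right)} = \left(-144\right) \left(-1\right) - 174 = 144 - 174 = -30$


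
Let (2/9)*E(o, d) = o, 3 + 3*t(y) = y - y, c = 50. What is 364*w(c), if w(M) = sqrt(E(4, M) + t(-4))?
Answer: 364*sqrt(17) ≈ 1500.8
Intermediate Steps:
t(y) = -1 (t(y) = -1 + (y - y)/3 = -1 + (1/3)*0 = -1 + 0 = -1)
E(o, d) = 9*o/2
w(M) = sqrt(17) (w(M) = sqrt((9/2)*4 - 1) = sqrt(18 - 1) = sqrt(17))
364*w(c) = 364*sqrt(17)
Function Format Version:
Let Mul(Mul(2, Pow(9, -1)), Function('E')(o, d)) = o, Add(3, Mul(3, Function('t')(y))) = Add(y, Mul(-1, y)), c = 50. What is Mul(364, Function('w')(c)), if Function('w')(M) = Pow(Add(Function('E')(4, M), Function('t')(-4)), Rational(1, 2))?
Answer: Mul(364, Pow(17, Rational(1, 2))) ≈ 1500.8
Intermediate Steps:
Function('t')(y) = -1 (Function('t')(y) = Add(-1, Mul(Rational(1, 3), Add(y, Mul(-1, y)))) = Add(-1, Mul(Rational(1, 3), 0)) = Add(-1, 0) = -1)
Function('E')(o, d) = Mul(Rational(9, 2), o)
Function('w')(M) = Pow(17, Rational(1, 2)) (Function('w')(M) = Pow(Add(Mul(Rational(9, 2), 4), -1), Rational(1, 2)) = Pow(Add(18, -1), Rational(1, 2)) = Pow(17, Rational(1, 2)))
Mul(364, Function('w')(c)) = Mul(364, Pow(17, Rational(1, 2)))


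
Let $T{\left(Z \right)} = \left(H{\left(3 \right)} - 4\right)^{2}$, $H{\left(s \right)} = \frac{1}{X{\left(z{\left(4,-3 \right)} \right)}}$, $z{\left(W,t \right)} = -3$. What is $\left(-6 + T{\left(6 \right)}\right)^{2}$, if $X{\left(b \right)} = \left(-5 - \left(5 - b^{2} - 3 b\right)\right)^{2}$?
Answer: $\frac{9840838401}{100000000} \approx 98.408$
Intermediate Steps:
$X{\left(b \right)} = \left(-10 + b^{2} + 3 b\right)^{2}$ ($X{\left(b \right)} = \left(-5 + \left(-5 + b^{2} + 3 b\right)\right)^{2} = \left(-10 + b^{2} + 3 b\right)^{2}$)
$H{\left(s \right)} = \frac{1}{100}$ ($H{\left(s \right)} = \frac{1}{\left(-10 + \left(-3\right)^{2} + 3 \left(-3\right)\right)^{2}} = \frac{1}{\left(-10 + 9 - 9\right)^{2}} = \frac{1}{\left(-10\right)^{2}} = \frac{1}{100}$)
$T{\left(Z \right)} = \frac{159201}{10000}$ ($T{\left(Z \right)} = \left(\frac{1}{100} - 4\right)^{2} = \left(- \frac{399}{100}\right)^{2} = \frac{159201}{10000}$)
$\left(-6 + T{\left(6 \right)}\right)^{2} = \left(-6 + \frac{159201}{10000}\right)^{2} = \left(\frac{99201}{10000}\right)^{2} = \frac{9840838401}{100000000}$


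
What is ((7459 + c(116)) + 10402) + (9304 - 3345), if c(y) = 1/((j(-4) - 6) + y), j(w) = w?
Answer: 2524921/106 ≈ 23820.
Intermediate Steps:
c(y) = 1/(-10 + y) (c(y) = 1/((-4 - 6) + y) = 1/(-10 + y))
((7459 + c(116)) + 10402) + (9304 - 3345) = ((7459 + 1/(-10 + 116)) + 10402) + (9304 - 3345) = ((7459 + 1/106) + 10402) + 5959 = (790655/106 + 10402) + 5959 = 1893267/106 + 5959 = 2524921/106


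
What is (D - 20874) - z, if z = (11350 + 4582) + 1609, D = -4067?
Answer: -42482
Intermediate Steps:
z = 17541 (z = 15932 + 1609 = 17541)
(D - 20874) - z = (-4067 - 20874) - 1*17541 = -24941 - 17541 = -42482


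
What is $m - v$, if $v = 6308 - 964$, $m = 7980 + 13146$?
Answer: $15782$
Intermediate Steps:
$m = 21126$
$v = 5344$ ($v = 6308 - 964 = 5344$)
$m - v = 21126 - 5344 = 15782$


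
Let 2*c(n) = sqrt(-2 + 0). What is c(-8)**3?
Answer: -I*sqrt(2)/4 ≈ -0.35355*I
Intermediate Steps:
c(n) = I*sqrt(2)/2 (c(n) = sqrt(-2 + 0)/2 = sqrt(-2)/2 = (I*sqrt(2))/2 = I*sqrt(2)/2)
c(-8)**3 = (I*sqrt(2)/2)**3 = -I*sqrt(2)/4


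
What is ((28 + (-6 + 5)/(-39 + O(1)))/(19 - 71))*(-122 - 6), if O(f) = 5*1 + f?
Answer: 29600/429 ≈ 68.998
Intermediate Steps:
O(f) = 5 + f
((28 + (-6 + 5)/(-39 + O(1)))/(19 - 71))*(-122 - 6) = ((28 + (-6 + 5)/(-39 + (5 + 1)))/(19 - 71))*(-122 - 6) = ((28 - 1/(-39 + 6))/(-52))*(-128) = ((28 - 1/(-33))*(-1/52))*(-128) = ((28 - 1*(-1/33))*(-1/52))*(-128) = ((28 + 1/33)*(-1/52))*(-128) = ((925/33)*(-1/52))*(-128) = -925/1716*(-128) = 29600/429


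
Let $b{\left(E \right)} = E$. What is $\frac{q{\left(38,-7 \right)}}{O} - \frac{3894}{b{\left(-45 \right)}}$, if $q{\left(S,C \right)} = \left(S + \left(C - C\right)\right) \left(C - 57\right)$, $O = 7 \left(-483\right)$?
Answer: $\frac{1475006}{16905} \approx 87.253$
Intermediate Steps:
$O = -3381$
$q{\left(S,C \right)} = S \left(-57 + C\right)$ ($q{\left(S,C \right)} = \left(S + 0\right) \left(-57 + C\right) = S \left(-57 + C\right)$)
$\frac{q{\left(38,-7 \right)}}{O} - \frac{3894}{b{\left(-45 \right)}} = \frac{38 \left(-57 - 7\right)}{-3381} - \frac{3894}{-45} = 38 \left(-64\right) \left(- \frac{1}{3381}\right) - - \frac{1298}{15} = \left(-2432\right) \left(- \frac{1}{3381}\right) + \frac{1298}{15} = \frac{2432}{3381} + \frac{1298}{15} = \frac{1475006}{16905}$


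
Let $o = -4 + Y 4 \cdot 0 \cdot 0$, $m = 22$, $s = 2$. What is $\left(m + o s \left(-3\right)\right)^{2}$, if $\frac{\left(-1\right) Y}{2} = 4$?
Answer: $2116$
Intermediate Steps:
$Y = -8$ ($Y = \left(-2\right) 4 = -8$)
$o = -4$ ($o = -4 - 8 \cdot 4 \cdot 0 \cdot 0 = -4 - 8 \cdot 0 \cdot 0 = -4 - 0 = -4 + 0 = -4$)
$\left(m + o s \left(-3\right)\right)^{2} = \left(22 + \left(-4\right) 2 \left(-3\right)\right)^{2} = \left(22 - -24\right)^{2} = \left(22 + 24\right)^{2} = 46^{2} = 2116$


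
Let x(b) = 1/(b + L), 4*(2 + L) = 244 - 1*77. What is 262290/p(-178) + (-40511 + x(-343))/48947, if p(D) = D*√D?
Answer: -49139847/59372711 + 131145*I*√178/15842 ≈ -0.82765 + 110.45*I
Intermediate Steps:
L = 159/4 (L = -2 + (244 - 1*77)/4 = -2 + (244 - 77)/4 = -2 + (¼)*167 = -2 + 167/4 = 159/4 ≈ 39.750)
x(b) = 1/(159/4 + b) (x(b) = 1/(b + 159/4) = 1/(159/4 + b))
p(D) = D^(3/2)
262290/p(-178) + (-40511 + x(-343))/48947 = 262290/((-178)^(3/2)) + (-40511 + 4/(159 + 4*(-343)))/48947 = 262290/((-178*I*√178)) + (-40511 + 4/(159 - 1372))*(1/48947) = 262290*(I*√178/31684) + (-40511 + 4/(-1213))*(1/48947) = 131145*I*√178/15842 + (-40511 + 4*(-1/1213))*(1/48947) = 131145*I*√178/15842 + (-40511 - 4/1213)*(1/48947) = 131145*I*√178/15842 - 49139847/1213*1/48947 = 131145*I*√178/15842 - 49139847/59372711 = -49139847/59372711 + 131145*I*√178/15842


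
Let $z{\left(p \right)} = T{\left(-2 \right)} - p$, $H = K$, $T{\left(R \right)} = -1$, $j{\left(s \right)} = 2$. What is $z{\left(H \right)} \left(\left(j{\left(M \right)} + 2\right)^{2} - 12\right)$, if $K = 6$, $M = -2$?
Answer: $-28$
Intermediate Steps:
$H = 6$
$z{\left(p \right)} = -1 - p$
$z{\left(H \right)} \left(\left(j{\left(M \right)} + 2\right)^{2} - 12\right) = \left(-1 - 6\right) \left(\left(2 + 2\right)^{2} - 12\right) = \left(-1 - 6\right) \left(4^{2} - 12\right) = - 7 \left(16 - 12\right) = \left(-7\right) 4 = -28$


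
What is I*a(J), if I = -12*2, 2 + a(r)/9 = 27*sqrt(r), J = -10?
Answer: 432 - 5832*I*sqrt(10) ≈ 432.0 - 18442.0*I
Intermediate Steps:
a(r) = -18 + 243*sqrt(r) (a(r) = -18 + 9*(27*sqrt(r)) = -18 + 243*sqrt(r))
I = -24
I*a(J) = -24*(-18 + 243*sqrt(-10)) = -24*(-18 + 243*(I*sqrt(10))) = -24*(-18 + 243*I*sqrt(10)) = 432 - 5832*I*sqrt(10)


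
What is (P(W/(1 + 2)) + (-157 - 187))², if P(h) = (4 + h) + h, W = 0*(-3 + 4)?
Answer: 115600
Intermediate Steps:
W = 0 (W = 0*1 = 0)
P(h) = 4 + 2*h
(P(W/(1 + 2)) + (-157 - 187))² = ((4 + 2*(0/(1 + 2))) + (-157 - 187))² = ((4 + 2*(0/3)) - 344)² = ((4 + 2*(0*(⅓))) - 344)² = ((4 + 2*0) - 344)² = ((4 + 0) - 344)² = (4 - 344)² = (-340)² = 115600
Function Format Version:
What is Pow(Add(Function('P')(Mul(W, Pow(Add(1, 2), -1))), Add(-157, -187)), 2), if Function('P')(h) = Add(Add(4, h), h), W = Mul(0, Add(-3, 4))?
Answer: 115600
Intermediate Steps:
W = 0 (W = Mul(0, 1) = 0)
Function('P')(h) = Add(4, Mul(2, h))
Pow(Add(Function('P')(Mul(W, Pow(Add(1, 2), -1))), Add(-157, -187)), 2) = Pow(Add(Add(4, Mul(2, Mul(0, Pow(Add(1, 2), -1)))), Add(-157, -187)), 2) = Pow(Add(Add(4, Mul(2, Mul(0, Pow(3, -1)))), -344), 2) = Pow(Add(Add(4, Mul(2, Mul(0, Rational(1, 3)))), -344), 2) = Pow(Add(Add(4, Mul(2, 0)), -344), 2) = Pow(Add(Add(4, 0), -344), 2) = Pow(Add(4, -344), 2) = Pow(-340, 2) = 115600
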